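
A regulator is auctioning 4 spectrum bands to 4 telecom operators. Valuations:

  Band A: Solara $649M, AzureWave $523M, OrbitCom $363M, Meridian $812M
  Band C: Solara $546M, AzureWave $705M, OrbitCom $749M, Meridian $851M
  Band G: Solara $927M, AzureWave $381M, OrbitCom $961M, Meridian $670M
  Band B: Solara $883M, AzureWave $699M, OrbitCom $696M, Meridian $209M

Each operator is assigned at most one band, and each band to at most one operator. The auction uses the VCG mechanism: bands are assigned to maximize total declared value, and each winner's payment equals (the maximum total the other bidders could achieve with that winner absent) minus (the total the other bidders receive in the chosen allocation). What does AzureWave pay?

AzureWave pays $39M.

Efficient allocation: Solara→Band B ($883M), AzureWave→Band C ($705M), OrbitCom→Band G ($961M), Meridian→Band A ($812M); total welfare W = $3361M.
AzureWave receives Band C at value $705M, so the others get W − 705 = $2656M.
Without AzureWave: best allocation of the remaining 3 bidders over all 4 bands is Solara→Band B ($883M), OrbitCom→Band G ($961M), Meridian→Band C ($851M), total $2695M.
VCG payment = (others' best without AzureWave) − (others' welfare with AzureWave) = 2695 − 2656 = $39M.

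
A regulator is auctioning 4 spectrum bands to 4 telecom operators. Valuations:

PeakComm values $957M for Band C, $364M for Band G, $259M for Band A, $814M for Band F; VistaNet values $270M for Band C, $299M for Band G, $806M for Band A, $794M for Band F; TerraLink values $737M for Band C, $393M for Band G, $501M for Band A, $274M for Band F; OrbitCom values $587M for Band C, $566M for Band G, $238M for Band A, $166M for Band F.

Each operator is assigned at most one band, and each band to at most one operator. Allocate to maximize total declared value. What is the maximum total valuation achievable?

Optimal: PeakComm→Band F ($814M), VistaNet→Band A ($806M), TerraLink→Band C ($737M), OrbitCom→Band G ($566M) — total 814+806+737+566 = $2923M.
Row-greedy (each operator in turn takes its best remaining band) gives $2322M, worse by 601.
Every other assignment is strictly worse.

Maximum total: $2923M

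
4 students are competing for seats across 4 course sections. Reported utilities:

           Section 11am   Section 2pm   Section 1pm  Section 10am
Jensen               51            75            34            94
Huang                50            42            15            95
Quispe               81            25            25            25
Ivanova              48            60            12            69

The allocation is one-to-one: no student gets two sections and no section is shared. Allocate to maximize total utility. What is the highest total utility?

Max total: 270 points

Optimal: Jensen→Section 1pm (34 points), Huang→Section 10am (95 points), Quispe→Section 11am (81 points), Ivanova→Section 2pm (60 points) — total 34+95+81+60 = 270 points.
Max-entry greedy (repeatedly take the single best remaining cell) gives 263 points, worse by 7.
Next-best assignment: Jensen→Section 2pm, Huang→Section 10am, Quispe→Section 11am, Ivanova→Section 1pm = 263 points.
Swapping Ivanova↔Jensen (Ivanova→Section 1pm 12 points, Jensen→Section 2pm 75 points) loses 7.
Every other assignment is strictly worse.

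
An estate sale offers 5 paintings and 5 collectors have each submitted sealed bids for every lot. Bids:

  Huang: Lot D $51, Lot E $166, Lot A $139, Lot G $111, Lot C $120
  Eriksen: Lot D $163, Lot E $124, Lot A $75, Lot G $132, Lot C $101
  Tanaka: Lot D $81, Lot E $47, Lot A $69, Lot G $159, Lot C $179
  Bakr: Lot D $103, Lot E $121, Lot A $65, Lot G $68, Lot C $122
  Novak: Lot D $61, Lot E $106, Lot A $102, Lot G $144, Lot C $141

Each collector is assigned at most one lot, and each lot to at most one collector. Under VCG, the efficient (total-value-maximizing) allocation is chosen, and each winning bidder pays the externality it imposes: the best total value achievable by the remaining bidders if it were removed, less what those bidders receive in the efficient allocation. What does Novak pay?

Efficient allocation: Huang→Lot A ($139), Eriksen→Lot D ($163), Tanaka→Lot C ($179), Bakr→Lot E ($121), Novak→Lot G ($144); total welfare W = $746.
Novak receives Lot G at value $144, so the others get W − 144 = $602.
Without Novak: best allocation of the remaining 4 bidders over all 5 lots is Huang→Lot E ($166), Eriksen→Lot D ($163), Tanaka→Lot G ($159), Bakr→Lot C ($122), total $610.
VCG payment = (others' best without Novak) − (others' welfare with Novak) = 610 − 602 = $8.

Novak pays $8.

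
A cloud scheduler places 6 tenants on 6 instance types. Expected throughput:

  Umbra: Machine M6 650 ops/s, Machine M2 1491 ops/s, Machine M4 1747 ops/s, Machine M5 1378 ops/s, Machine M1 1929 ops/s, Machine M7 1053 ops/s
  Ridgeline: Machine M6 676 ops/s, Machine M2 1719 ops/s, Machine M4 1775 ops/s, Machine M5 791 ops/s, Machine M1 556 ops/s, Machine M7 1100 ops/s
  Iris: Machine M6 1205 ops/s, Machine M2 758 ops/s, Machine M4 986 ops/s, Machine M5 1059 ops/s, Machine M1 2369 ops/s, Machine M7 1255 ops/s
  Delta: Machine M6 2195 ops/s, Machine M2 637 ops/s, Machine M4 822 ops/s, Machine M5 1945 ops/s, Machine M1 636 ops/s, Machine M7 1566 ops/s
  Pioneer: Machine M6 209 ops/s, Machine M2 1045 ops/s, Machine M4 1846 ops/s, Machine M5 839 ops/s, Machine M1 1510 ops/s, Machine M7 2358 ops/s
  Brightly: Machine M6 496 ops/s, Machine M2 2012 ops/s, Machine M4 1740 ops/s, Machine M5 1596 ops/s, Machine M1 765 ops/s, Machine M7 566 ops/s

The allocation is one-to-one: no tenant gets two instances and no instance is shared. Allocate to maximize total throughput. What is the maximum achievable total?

Treat this as an assignment problem: match each tenant to one instance.
Optimal: Umbra→Machine M5 (1378 ops/s), Ridgeline→Machine M4 (1775 ops/s), Iris→Machine M1 (2369 ops/s), Delta→Machine M6 (2195 ops/s), Pioneer→Machine M7 (2358 ops/s), Brightly→Machine M2 (2012 ops/s) — total 1378+1775+2369+2195+2358+2012 = 12087 ops/s.
Row-greedy (each tenant in turn takes its best remaining instance) gives 9795 ops/s, worse by 2292.
Next-best assignment: Umbra→Machine M4, Ridgeline→Machine M2, Iris→Machine M1, Delta→Machine M6, Pioneer→Machine M7, Brightly→Machine M5 = 11984 ops/s.
Swapping Delta↔Iris (Delta→Machine M1 636 ops/s, Iris→Machine M6 1205 ops/s) loses 2723.
No other one-to-one assignment exceeds 12087 ops/s.

Max total: 12087 ops/s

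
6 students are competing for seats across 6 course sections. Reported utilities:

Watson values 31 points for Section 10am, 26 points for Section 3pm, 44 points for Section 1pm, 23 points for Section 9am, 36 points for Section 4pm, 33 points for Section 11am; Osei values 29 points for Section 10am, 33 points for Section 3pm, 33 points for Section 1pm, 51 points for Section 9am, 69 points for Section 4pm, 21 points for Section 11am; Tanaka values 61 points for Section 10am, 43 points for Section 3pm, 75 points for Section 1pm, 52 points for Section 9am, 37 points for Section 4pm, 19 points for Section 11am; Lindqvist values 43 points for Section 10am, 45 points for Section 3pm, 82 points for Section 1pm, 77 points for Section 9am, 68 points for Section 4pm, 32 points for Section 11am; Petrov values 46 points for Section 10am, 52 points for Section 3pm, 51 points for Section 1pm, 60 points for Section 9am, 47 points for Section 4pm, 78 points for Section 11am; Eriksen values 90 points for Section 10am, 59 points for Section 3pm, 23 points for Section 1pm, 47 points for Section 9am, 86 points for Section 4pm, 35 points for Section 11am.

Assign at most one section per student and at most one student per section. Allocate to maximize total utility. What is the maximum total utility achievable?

Max total: 415 points

Optimal: Watson→Section 3pm (26 points), Osei→Section 4pm (69 points), Tanaka→Section 1pm (75 points), Lindqvist→Section 9am (77 points), Petrov→Section 11am (78 points), Eriksen→Section 10am (90 points) — total 26+69+75+77+78+90 = 415 points.
Row-greedy (each student in turn takes its best remaining section) gives 388 points, worse by 27.
Swapping Watson↔Osei (Watson→Section 4pm 36 points, Osei→Section 3pm 33 points) loses 26.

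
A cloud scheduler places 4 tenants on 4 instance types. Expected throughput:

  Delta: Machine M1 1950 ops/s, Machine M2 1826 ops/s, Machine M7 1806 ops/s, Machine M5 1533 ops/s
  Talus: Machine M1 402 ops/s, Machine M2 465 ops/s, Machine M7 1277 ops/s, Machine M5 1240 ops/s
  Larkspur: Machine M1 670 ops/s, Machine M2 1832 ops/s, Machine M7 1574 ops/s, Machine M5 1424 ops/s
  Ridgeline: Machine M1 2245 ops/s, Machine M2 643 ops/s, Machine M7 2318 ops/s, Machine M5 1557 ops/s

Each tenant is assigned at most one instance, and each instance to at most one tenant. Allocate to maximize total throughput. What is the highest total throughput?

Optimal: Delta→Machine M1 (1950 ops/s), Talus→Machine M5 (1240 ops/s), Larkspur→Machine M2 (1832 ops/s), Ridgeline→Machine M7 (2318 ops/s) — total 1950+1240+1832+2318 = 7340 ops/s.
Row-greedy (each tenant in turn takes its best remaining instance) gives 6616 ops/s, worse by 724.
Checked against all permutations: 7340 ops/s is optimal.

Max total: 7340 ops/s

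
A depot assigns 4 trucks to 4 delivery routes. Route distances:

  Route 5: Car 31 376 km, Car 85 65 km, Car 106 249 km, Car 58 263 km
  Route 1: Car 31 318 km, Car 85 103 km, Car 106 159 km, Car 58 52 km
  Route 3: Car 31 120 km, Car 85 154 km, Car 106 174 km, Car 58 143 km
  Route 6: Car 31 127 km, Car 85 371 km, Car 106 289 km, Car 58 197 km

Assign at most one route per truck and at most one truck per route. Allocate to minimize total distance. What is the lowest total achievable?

Optimal: Car 31→Route 6 (127 km), Car 85→Route 5 (65 km), Car 106→Route 3 (174 km), Car 58→Route 1 (52 km) — total 127+65+174+52 = 418 km.
Column-greedy (each route in turn goes to its cheapest remaining truck) gives 526 km, worse by 108.
Swapping Car 85↔Car 106 (Car 85→Route 3 154 km, Car 106→Route 5 249 km) adds 164.
No other one-to-one assignment undercuts 418 km.

Minimum total: 418 km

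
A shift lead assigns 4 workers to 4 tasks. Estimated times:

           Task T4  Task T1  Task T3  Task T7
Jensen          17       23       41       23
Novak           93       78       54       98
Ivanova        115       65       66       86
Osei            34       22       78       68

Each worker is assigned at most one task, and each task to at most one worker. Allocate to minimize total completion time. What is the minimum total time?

Minimum total: 176 min

This is the linear assignment problem.
Optimal: Jensen→Task T7 (23 min), Novak→Task T3 (54 min), Ivanova→Task T1 (65 min), Osei→Task T4 (34 min) — total 23+54+65+34 = 176 min.
Next-best assignment: Jensen→Task T4, Novak→Task T3, Ivanova→Task T7, Osei→Task T1 = 179 min.
Every other assignment is strictly worse.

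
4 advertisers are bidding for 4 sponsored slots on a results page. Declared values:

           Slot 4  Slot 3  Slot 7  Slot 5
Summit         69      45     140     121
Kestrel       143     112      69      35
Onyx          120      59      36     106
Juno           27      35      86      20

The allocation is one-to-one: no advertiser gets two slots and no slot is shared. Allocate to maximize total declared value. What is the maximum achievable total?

Maximum total: $439

This is a one-to-one assignment (maximum-weight bipartite matching).
Optimal: Summit→Slot 5 ($121), Kestrel→Slot 3 ($112), Onyx→Slot 4 ($120), Juno→Slot 7 ($86) — total 121+112+120+86 = $439.
Row-greedy (each advertiser in turn takes its best remaining slot) gives $424, worse by 15.
Checked against all permutations: $439 is optimal.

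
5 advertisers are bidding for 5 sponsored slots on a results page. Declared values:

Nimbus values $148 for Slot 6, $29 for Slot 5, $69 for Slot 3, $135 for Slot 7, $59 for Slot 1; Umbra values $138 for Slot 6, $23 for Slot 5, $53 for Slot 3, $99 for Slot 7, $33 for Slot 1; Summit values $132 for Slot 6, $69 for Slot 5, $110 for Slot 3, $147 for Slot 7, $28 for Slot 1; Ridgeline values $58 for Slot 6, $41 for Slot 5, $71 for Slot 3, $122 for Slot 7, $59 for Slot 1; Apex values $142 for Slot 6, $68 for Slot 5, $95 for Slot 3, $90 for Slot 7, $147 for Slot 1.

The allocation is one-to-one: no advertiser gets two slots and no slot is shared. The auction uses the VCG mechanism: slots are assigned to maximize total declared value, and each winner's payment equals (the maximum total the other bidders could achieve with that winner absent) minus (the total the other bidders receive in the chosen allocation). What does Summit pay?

Summit pays $30.

Efficient allocation: Nimbus→Slot 7 ($135), Umbra→Slot 6 ($138), Summit→Slot 3 ($110), Ridgeline→Slot 5 ($41), Apex→Slot 1 ($147); total welfare W = $571.
Summit receives Slot 3 at value $110, so the others get W − 110 = $461.
Without Summit: best allocation of the remaining 4 bidders over all 5 slots is Nimbus→Slot 7 ($135), Umbra→Slot 6 ($138), Ridgeline→Slot 3 ($71), Apex→Slot 1 ($147), total $491.
VCG payment = (others' best without Summit) − (others' welfare with Summit) = 491 − 461 = $30.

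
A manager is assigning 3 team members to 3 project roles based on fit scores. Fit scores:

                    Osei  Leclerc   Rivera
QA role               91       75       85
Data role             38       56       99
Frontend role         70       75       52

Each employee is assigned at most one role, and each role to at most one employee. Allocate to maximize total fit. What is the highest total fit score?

This is a one-to-one assignment (maximum-weight bipartite matching).
Optimal: Osei→QA role (91 pts), Leclerc→Frontend role (75 pts), Rivera→Data role (99 pts) — total 91+75+99 = 265 pts.
Next-best assignment: Osei→Frontend role, Leclerc→QA role, Rivera→Data role = 244 pts.

Maximum total: 265 pts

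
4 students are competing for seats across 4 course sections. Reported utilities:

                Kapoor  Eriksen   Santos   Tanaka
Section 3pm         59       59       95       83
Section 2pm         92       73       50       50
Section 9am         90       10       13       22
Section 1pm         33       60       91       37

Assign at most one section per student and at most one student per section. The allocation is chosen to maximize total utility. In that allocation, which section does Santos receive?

Santos receives Section 1pm.

Optimal: Kapoor→Section 9am (90 points), Eriksen→Section 2pm (73 points), Santos→Section 1pm (91 points), Tanaka→Section 3pm (83 points) — total 90+73+91+83 = 337 points.
Max-entry greedy (repeatedly take the single best remaining cell) gives 269 points, worse by 68.
Next-best assignment: Kapoor→Section 9am, Eriksen→Section 2pm, Santos→Section 3pm, Tanaka→Section 1pm = 295 points.
Checked against all permutations: 337 points is optimal.
Santos's own top section is Section 3pm (95 points), but forcing Santos→Section 3pm and reassigning the rest optimally gives only 295 points — worse by 42.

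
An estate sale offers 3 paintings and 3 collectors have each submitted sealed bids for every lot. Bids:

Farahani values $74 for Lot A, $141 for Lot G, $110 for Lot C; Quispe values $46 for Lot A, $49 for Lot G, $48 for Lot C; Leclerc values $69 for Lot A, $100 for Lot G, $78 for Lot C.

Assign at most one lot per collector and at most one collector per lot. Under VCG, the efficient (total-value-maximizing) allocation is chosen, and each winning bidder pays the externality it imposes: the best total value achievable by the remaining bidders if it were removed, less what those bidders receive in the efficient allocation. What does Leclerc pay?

Leclerc pays $2.

Efficient allocation: Farahani→Lot G ($141), Quispe→Lot A ($46), Leclerc→Lot C ($78); total welfare W = $265.
Leclerc receives Lot C at value $78, so the others get W − 78 = $187.
Without Leclerc: best allocation of the remaining 2 bidders over all 3 lots is Farahani→Lot G ($141), Quispe→Lot C ($48), total $189.
VCG payment = (others' best without Leclerc) − (others' welfare with Leclerc) = 189 − 187 = $2.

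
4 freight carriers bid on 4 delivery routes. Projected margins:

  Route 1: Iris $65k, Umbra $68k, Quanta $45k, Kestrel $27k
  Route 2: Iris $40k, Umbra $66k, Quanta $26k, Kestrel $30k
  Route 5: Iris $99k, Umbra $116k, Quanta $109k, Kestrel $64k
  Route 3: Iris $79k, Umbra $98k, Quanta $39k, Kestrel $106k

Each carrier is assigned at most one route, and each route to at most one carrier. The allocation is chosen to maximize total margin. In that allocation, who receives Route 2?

Umbra receives Route 2.

Optimal: Iris→Route 1 ($65k), Umbra→Route 2 ($66k), Quanta→Route 5 ($109k), Kestrel→Route 3 ($106k) — total 65+66+109+106 = $346k.
Column-greedy (each route in turn goes to its best remaining carrier) gives $323k, worse by 23.
Next-best assignment: Iris→Route 2, Umbra→Route 1, Quanta→Route 5, Kestrel→Route 3 = $323k.
Checked against all permutations: $346k is optimal.
Umbra's own top route is Route 5 ($116k), but forcing Umbra→Route 5 and reassigning the rest optimally gives only $313k — worse by 33.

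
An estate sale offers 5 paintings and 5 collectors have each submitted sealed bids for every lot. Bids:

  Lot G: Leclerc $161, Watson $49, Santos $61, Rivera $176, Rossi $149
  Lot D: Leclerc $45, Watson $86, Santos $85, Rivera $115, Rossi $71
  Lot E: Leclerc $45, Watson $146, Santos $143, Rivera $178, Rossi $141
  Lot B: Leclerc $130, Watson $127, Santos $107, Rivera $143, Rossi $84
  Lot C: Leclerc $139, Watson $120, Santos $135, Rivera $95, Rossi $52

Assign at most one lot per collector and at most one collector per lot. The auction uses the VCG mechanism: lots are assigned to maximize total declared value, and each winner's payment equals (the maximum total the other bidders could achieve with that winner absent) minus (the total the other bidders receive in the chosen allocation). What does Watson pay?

Watson pays $40.

Efficient allocation: Leclerc→Lot G ($161), Watson→Lot B ($127), Santos→Lot C ($135), Rivera→Lot D ($115), Rossi→Lot E ($141); total welfare W = $679.
Watson receives Lot B at value $127, so the others get W − 127 = $552.
Without Watson: best allocation of the remaining 4 bidders over all 5 lots is Leclerc→Lot B ($130), Santos→Lot C ($135), Rivera→Lot E ($178), Rossi→Lot G ($149), total $592.
VCG payment = (others' best without Watson) − (others' welfare with Watson) = 592 − 552 = $40.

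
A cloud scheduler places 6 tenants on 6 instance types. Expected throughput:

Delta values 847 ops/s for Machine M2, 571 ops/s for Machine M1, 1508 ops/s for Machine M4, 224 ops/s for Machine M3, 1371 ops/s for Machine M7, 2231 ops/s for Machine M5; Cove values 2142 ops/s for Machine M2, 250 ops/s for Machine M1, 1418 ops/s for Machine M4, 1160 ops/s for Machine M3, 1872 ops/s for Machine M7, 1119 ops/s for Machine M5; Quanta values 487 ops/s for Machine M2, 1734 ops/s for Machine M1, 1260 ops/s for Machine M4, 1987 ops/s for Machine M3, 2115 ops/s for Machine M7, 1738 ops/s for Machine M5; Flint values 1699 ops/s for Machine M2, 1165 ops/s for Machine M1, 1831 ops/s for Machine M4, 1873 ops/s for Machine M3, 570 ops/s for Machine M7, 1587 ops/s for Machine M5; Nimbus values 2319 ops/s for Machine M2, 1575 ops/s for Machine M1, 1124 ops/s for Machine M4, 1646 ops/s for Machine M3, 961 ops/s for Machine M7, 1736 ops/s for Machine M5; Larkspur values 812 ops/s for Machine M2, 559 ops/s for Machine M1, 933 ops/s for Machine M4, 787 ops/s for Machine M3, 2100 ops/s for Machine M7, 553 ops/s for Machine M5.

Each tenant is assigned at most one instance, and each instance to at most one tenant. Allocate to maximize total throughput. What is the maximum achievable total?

Optimal: Delta→Machine M5 (2231 ops/s), Cove→Machine M2 (2142 ops/s), Quanta→Machine M3 (1987 ops/s), Flint→Machine M4 (1831 ops/s), Nimbus→Machine M1 (1575 ops/s), Larkspur→Machine M7 (2100 ops/s) — total 2231+2142+1987+1831+1575+2100 = 11866 ops/s.
Column-greedy (each instance in turn goes to its best remaining tenant) gives 11375 ops/s, worse by 491.
Every other assignment is strictly worse.

Maximum total: 11866 ops/s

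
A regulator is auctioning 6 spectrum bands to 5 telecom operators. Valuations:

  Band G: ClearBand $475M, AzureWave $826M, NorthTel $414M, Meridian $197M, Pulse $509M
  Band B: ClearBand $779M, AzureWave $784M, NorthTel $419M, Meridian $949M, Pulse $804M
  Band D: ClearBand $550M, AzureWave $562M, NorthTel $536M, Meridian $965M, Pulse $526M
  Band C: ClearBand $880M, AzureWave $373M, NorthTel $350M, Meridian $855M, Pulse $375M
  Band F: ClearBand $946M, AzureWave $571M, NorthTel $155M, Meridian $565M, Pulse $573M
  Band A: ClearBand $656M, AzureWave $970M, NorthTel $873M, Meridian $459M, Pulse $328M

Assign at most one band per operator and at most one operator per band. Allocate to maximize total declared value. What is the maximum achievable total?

This is a one-to-one assignment (maximum-weight bipartite matching).
Optimal: ClearBand→Band F ($946M), AzureWave→Band G ($826M), NorthTel→Band A ($873M), Meridian→Band D ($965M), Pulse→Band B ($804M) — total 946+826+873+965+804 = $4414M.
Next-best assignment: ClearBand→Band C, AzureWave→Band G, NorthTel→Band A, Meridian→Band D, Pulse→Band B = $4348M.
Checked against all permutations: $4414M is optimal.

Max total: $4414M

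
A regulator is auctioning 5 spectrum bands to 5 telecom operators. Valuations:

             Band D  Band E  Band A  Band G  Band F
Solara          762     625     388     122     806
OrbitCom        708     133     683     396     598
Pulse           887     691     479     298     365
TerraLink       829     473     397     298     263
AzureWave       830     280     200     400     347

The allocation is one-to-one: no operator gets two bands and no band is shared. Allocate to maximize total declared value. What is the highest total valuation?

This is a one-to-one assignment (maximum-weight bipartite matching).
Optimal: Solara→Band F ($806M), OrbitCom→Band A ($683M), Pulse→Band E ($691M), TerraLink→Band D ($829M), AzureWave→Band G ($400M) — total 806+683+691+829+400 = $3409M.
Row-greedy (each operator in turn takes its best remaining band) gives $3002M, worse by 407.
Next-best assignment: Solara→Band F, OrbitCom→Band A, Pulse→Band E, TerraLink→Band G, AzureWave→Band D = $3308M.
Swapping Solara↔OrbitCom (Solara→Band A $388M, OrbitCom→Band F $598M) loses 503.
No other one-to-one assignment exceeds $3409M.

Maximum total: $3409M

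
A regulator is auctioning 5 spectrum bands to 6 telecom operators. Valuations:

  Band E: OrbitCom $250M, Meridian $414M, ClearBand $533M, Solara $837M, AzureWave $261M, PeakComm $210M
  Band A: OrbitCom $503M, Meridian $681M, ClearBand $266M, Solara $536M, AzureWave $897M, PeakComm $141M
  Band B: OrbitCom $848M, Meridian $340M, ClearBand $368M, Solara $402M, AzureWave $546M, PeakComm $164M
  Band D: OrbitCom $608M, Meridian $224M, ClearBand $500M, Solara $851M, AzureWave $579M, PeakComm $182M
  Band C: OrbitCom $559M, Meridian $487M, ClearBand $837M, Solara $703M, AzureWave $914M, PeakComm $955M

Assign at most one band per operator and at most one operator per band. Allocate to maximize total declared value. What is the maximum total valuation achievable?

Maximum total: $4084M

This is a one-to-one assignment (maximum-weight bipartite matching).
Optimal: ClearBand→Band E ($533M), AzureWave→Band A ($897M), OrbitCom→Band B ($848M), Solara→Band D ($851M), PeakComm→Band C ($955M) — total 533+897+848+851+955 = $4084M.
Row-greedy (each operator in turn takes its best remaining band) gives $3478M, worse by 606.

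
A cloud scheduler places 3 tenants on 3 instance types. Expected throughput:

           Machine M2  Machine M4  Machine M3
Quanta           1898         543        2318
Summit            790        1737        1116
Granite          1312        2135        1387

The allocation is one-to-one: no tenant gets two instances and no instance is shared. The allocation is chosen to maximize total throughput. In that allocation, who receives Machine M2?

Granite receives Machine M2.

Optimal: Quanta→Machine M3 (2318 ops/s), Summit→Machine M4 (1737 ops/s), Granite→Machine M2 (1312 ops/s) — total 2318+1737+1312 = 5367 ops/s.
Column-greedy (each instance in turn goes to its best remaining tenant) gives 5149 ops/s, worse by 218.
Swapping Quanta↔Summit (Quanta→Machine M4 543 ops/s, Summit→Machine M3 1116 ops/s) loses 2396.
Granite's own top instance is Machine M4 (2135 ops/s), but forcing Granite→Machine M4 and reassigning the rest optimally gives only 5243 ops/s — worse by 124.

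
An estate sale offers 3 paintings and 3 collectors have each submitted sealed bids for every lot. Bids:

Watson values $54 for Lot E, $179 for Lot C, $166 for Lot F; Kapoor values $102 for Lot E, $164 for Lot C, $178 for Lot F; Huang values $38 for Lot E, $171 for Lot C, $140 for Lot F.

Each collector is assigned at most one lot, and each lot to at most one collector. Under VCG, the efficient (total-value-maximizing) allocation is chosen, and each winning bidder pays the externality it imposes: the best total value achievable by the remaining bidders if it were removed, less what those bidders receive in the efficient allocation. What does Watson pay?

Efficient allocation: Watson→Lot F ($166), Kapoor→Lot E ($102), Huang→Lot C ($171); total welfare W = $439.
Watson receives Lot F at value $166, so the others get W − 166 = $273.
Without Watson: best allocation of the remaining 2 bidders over all 3 lots is Kapoor→Lot F ($178), Huang→Lot C ($171), total $349.
VCG payment = (others' best without Watson) − (others' welfare with Watson) = 349 − 273 = $76.

Watson pays $76.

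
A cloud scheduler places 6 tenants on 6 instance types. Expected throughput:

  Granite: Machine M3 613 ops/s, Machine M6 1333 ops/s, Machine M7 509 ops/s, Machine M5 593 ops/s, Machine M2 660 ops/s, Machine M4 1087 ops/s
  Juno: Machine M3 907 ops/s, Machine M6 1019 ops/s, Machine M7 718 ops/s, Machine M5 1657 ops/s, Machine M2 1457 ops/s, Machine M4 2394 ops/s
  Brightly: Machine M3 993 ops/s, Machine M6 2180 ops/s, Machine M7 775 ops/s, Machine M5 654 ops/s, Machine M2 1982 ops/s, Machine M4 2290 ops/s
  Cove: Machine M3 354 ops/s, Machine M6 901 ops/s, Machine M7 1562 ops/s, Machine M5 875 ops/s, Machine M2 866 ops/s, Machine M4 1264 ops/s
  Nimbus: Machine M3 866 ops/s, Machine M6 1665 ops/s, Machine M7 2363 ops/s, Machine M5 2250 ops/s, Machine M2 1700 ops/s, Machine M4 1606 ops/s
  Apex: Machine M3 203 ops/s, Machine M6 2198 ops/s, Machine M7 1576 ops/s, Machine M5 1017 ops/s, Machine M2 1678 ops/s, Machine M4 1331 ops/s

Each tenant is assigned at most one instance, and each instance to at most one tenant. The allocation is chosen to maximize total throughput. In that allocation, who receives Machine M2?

Optimal: Granite→Machine M3 (613 ops/s), Juno→Machine M4 (2394 ops/s), Brightly→Machine M2 (1982 ops/s), Cove→Machine M7 (1562 ops/s), Nimbus→Machine M5 (2250 ops/s), Apex→Machine M6 (2198 ops/s) — total 613+2394+1982+1562+2250+2198 = 10999 ops/s.
Checked against all permutations: 10999 ops/s is optimal.
Brightly's own top instance is Machine M4 (2290 ops/s), but forcing Brightly→Machine M4 and reassigning the rest optimally gives only 10370 ops/s — worse by 629.

Brightly receives Machine M2.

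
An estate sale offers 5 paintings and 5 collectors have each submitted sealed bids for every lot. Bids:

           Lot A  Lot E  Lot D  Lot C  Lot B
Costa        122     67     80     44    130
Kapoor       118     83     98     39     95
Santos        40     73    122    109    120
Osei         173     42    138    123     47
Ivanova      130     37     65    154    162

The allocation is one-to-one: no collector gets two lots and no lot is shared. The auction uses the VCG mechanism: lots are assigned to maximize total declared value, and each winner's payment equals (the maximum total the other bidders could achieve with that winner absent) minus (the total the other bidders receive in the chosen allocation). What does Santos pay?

Efficient allocation: Costa→Lot B ($130), Kapoor→Lot E ($83), Santos→Lot D ($122), Osei→Lot A ($173), Ivanova→Lot C ($154); total welfare W = $662.
Santos receives Lot D at value $122, so the others get W − 122 = $540.
Without Santos: best allocation of the remaining 4 bidders over all 5 lots is Costa→Lot B ($130), Kapoor→Lot D ($98), Osei→Lot A ($173), Ivanova→Lot C ($154), total $555.
VCG payment = (others' best without Santos) − (others' welfare with Santos) = 555 − 540 = $15.

Santos pays $15.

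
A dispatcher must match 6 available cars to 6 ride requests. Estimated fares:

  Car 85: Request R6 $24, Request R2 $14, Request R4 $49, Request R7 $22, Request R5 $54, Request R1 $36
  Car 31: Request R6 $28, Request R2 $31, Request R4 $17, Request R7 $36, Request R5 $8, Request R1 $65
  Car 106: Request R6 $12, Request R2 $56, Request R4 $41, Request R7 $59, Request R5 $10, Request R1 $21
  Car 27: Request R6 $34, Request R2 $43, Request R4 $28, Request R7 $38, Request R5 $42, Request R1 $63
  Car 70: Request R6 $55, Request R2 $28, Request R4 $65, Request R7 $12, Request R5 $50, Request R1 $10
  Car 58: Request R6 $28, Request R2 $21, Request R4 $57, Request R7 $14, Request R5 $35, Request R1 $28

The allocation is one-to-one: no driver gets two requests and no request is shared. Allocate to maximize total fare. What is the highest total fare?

Maximum total: $333

Optimal: Car 85→Request R5 ($54), Car 31→Request R1 ($65), Car 106→Request R7 ($59), Car 27→Request R2 ($43), Car 70→Request R6 ($55), Car 58→Request R4 ($57) — total 54+65+59+43+55+57 = $333.
Max-entry greedy (repeatedly take the single best remaining cell) gives $314, worse by 19.
Next-best assignment: Car 85→Request R5, Car 31→Request R1, Car 106→Request R2, Car 27→Request R7, Car 70→Request R6, Car 58→Request R4 = $325.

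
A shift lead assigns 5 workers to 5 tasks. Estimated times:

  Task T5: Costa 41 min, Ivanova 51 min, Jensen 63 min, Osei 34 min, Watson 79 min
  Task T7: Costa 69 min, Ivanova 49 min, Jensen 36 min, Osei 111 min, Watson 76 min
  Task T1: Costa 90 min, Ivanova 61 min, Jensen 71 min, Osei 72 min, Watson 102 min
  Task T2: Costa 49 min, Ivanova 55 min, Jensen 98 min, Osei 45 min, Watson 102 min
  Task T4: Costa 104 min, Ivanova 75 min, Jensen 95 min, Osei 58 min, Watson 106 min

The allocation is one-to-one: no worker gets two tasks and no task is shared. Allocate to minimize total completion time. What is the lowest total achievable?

Optimal: Costa→Task T2 (49 min), Ivanova→Task T1 (61 min), Jensen→Task T7 (36 min), Osei→Task T4 (58 min), Watson→Task T5 (79 min) — total 49+61+36+58+79 = 283 min.
Min-entry greedy (repeatedly take the single cheapest remaining cell) gives 286 min, worse by 3.
Next-best assignment: Costa→Task T2, Ivanova→Task T1, Jensen→Task T7, Osei→Task T5, Watson→Task T4 = 286 min.

Minimum total: 283 min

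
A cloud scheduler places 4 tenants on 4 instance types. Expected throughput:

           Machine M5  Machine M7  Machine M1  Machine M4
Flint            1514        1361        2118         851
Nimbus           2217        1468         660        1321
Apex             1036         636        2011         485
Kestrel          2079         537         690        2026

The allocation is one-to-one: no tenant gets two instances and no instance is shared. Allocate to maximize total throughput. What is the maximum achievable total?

Maximum total: 7615 ops/s

Optimal: Flint→Machine M7 (1361 ops/s), Nimbus→Machine M5 (2217 ops/s), Apex→Machine M1 (2011 ops/s), Kestrel→Machine M4 (2026 ops/s) — total 1361+2217+2011+2026 = 7615 ops/s.
Row-greedy (each tenant in turn takes its best remaining instance) gives 6997 ops/s, worse by 618.
Next-best assignment: Flint→Machine M5, Nimbus→Machine M7, Apex→Machine M1, Kestrel→Machine M4 = 7019 ops/s.
Swapping Nimbus↔Flint (Nimbus→Machine M7 1468 ops/s, Flint→Machine M5 1514 ops/s) loses 596.
Every other assignment is strictly worse.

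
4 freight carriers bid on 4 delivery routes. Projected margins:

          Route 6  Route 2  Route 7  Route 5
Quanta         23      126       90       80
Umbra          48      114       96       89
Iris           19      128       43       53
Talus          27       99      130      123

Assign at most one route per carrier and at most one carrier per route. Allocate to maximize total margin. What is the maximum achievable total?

Max total: $389k

This is the linear assignment problem.
Optimal: Quanta→Route 7 ($90k), Umbra→Route 6 ($48k), Iris→Route 2 ($128k), Talus→Route 5 ($123k) — total 90+48+128+123 = $389k.
Row-greedy (each carrier in turn takes its best remaining route) gives $302k, worse by 87.
Next-best assignment: Quanta→Route 5, Umbra→Route 6, Iris→Route 2, Talus→Route 7 = $386k.
Every other assignment is strictly worse.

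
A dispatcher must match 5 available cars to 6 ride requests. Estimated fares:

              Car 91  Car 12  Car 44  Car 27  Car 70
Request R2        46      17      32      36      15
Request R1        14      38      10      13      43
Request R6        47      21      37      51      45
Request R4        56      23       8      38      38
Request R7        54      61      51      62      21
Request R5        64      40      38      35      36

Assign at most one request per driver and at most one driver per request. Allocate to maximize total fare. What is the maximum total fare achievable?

Maximum total: $251

Treat this as an assignment problem: match each driver to one request.
Optimal: Car 91→Request R5 ($64), Car 12→Request R7 ($61), Car 44→Request R2 ($32), Car 27→Request R6 ($51), Car 70→Request R1 ($43) — total 64+61+32+51+43 = $251.
Next-best assignment: Car 91→Request R4, Car 12→Request R7, Car 44→Request R5, Car 27→Request R6, Car 70→Request R1 = $249.
No other one-to-one assignment exceeds $251.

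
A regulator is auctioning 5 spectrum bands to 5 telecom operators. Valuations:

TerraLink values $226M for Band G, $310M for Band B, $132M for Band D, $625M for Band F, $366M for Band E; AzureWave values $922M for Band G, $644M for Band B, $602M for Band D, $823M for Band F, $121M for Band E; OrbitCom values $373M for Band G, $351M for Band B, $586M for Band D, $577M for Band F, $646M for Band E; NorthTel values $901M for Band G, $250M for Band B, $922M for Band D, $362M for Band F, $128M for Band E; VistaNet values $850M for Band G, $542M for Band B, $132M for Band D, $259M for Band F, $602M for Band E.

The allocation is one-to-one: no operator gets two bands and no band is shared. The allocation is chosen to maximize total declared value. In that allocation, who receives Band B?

AzureWave receives Band B.

Optimal: TerraLink→Band F ($625M), AzureWave→Band B ($644M), OrbitCom→Band E ($646M), NorthTel→Band D ($922M), VistaNet→Band G ($850M) — total 625+644+646+922+850 = $3687M.
Max-entry greedy (repeatedly take the single best remaining cell) gives $3657M, worse by 30.
Swapping VistaNet↔AzureWave (VistaNet→Band B $542M, AzureWave→Band G $922M) loses 30.
AzureWave's own top band is Band G ($922M), but forcing AzureWave→Band G and reassigning the rest optimally gives only $3657M — worse by 30.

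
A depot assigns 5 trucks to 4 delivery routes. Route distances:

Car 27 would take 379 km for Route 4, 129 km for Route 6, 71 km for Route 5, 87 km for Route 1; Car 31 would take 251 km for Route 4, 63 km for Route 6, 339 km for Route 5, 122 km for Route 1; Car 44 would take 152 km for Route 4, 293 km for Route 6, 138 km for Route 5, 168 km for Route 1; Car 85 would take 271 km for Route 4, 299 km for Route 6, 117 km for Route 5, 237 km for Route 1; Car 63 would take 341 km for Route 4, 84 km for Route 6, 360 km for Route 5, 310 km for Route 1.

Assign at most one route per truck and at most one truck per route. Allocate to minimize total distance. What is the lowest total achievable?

This is a one-to-one assignment (minimum-cost bipartite matching).
Optimal: Car 44→Route 4 (152 km), Car 31→Route 6 (63 km), Car 85→Route 5 (117 km), Car 27→Route 1 (87 km) — total 152+63+117+87 = 419 km.
Min-entry greedy (repeatedly take the single cheapest remaining cell) gives 523 km, worse by 104.
Swapping Car 31↔Car 27 (Car 31→Route 1 122 km, Car 27→Route 6 129 km) adds 101.
Every other assignment is strictly worse.

Minimum total: 419 km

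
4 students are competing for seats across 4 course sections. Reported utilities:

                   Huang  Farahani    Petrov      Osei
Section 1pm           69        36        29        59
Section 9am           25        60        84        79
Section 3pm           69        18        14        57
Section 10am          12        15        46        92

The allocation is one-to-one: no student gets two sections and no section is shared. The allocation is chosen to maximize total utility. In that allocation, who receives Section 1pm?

Farahani receives Section 1pm.

Optimal: Huang→Section 3pm (69 points), Farahani→Section 1pm (36 points), Petrov→Section 9am (84 points), Osei→Section 10am (92 points) — total 69+36+84+92 = 281 points.
Checked against all permutations: 281 points is optimal.
Farahani's own top section is Section 9am (60 points), but forcing Farahani→Section 9am and reassigning the rest optimally gives only 250 points — worse by 31.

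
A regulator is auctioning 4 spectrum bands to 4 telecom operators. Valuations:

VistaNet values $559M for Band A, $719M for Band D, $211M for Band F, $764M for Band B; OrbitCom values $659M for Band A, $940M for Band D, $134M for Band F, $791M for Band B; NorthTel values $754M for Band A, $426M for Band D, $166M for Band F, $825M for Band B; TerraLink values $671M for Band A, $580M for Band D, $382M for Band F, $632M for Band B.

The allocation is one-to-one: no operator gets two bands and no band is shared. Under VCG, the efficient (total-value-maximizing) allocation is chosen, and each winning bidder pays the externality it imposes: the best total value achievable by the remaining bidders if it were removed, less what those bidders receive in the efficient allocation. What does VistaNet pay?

Efficient allocation: VistaNet→Band B ($764M), OrbitCom→Band D ($940M), NorthTel→Band A ($754M), TerraLink→Band F ($382M); total welfare W = $2840M.
VistaNet receives Band B at value $764M, so the others get W − 764 = $2076M.
Without VistaNet: best allocation of the remaining 3 bidders over all 4 bands is OrbitCom→Band D ($940M), NorthTel→Band B ($825M), TerraLink→Band A ($671M), total $2436M.
VCG payment = (others' best without VistaNet) − (others' welfare with VistaNet) = 2436 − 2076 = $360M.

VistaNet pays $360M.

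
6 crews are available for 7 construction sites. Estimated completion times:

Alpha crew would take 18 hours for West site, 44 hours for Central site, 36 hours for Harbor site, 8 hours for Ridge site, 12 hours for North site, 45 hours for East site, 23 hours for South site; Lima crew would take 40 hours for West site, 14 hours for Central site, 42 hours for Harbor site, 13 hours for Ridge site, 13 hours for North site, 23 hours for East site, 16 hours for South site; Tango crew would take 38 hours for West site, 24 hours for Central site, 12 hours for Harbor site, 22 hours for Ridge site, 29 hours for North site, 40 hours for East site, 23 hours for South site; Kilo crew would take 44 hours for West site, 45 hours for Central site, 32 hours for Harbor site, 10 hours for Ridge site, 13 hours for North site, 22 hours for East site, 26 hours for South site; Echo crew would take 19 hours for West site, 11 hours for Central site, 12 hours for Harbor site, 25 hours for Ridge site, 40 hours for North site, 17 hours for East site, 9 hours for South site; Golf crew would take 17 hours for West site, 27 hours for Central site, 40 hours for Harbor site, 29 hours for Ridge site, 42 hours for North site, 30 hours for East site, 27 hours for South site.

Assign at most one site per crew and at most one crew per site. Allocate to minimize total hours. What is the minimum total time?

Minimum total: 73 hours

This is a one-to-one assignment (minimum-cost bipartite matching).
Optimal: Alpha crew→Ridge site (8 hours), Lima crew→Central site (14 hours), Tango crew→Harbor site (12 hours), Kilo crew→North site (13 hours), Echo crew→South site (9 hours), Golf crew→West site (17 hours) — total 8+14+12+13+9+17 = 73 hours.
Next-best assignment: Alpha crew→North site, Lima crew→Central site, Tango crew→Harbor site, Kilo crew→Ridge site, Echo crew→South site, Golf crew→West site = 74 hours.
Swapping Tango crew↔Alpha crew (Tango crew→Ridge site 22 hours, Alpha crew→Harbor site 36 hours) adds 38.
No other one-to-one assignment undercuts 73 hours.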